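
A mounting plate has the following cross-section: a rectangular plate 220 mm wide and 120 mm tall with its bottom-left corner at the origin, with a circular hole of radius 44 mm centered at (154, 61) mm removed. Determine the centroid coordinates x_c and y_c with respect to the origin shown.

x_c = 96.83 mm, y_c = 59.70 mm

Part | A | x̄ᵢ | ȳᵢ | A·x̄ᵢ | A·ȳᵢ
plate | 26400.00 | 110.00 | 60.00 | 2904000.00 | 1584000.00
hole | -6082.12 | 154.00 | 61.00 | -936647.00 | -371009.53
Σ | 20317.88 |  |  | 1967353.00 | 1212990.47
x_c = 1967353.00 / 20317.88 = 96.83 mm
y_c = 1212990.47 / 20317.88 = 59.70 mm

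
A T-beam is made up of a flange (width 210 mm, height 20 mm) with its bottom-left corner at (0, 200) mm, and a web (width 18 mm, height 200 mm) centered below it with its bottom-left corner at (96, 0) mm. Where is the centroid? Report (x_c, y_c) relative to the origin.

web: A = 18 × 200 = 3600.00, centroid at (105.00, 100.00).
flange: A = 210 × 20 = 4200.00, centroid at (105.00, 210.00).
ΣA = 7800.00 mm², ΣAx_c = 819000.00 mm³, ΣAy_c = 1242000.00 mm³.
x_c = 819000.00/7800.00 = 105.00 mm; y_c = 1242000.00/7800.00 = 159.23 mm.

x_c = 105.00 mm, y_c = 159.23 mm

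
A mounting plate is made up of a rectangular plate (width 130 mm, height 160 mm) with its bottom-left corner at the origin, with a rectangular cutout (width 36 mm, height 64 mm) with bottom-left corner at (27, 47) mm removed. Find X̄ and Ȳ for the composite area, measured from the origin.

Part | A | x̄ᵢ | ȳᵢ | A·x̄ᵢ | A·ȳᵢ
plate | 20800.00 | 65.00 | 80.00 | 1352000.00 | 1664000.00
hole | -2304.00 | 45.00 | 79.00 | -103680.00 | -182016.00
Σ | 18496.00 |  |  | 1248320.00 | 1481984.00
X̄ = 1248320.00 / 18496.00 = 67.49 mm
Ȳ = 1481984.00 / 18496.00 = 80.12 mm

X̄ = 67.49 mm, Ȳ = 80.12 mm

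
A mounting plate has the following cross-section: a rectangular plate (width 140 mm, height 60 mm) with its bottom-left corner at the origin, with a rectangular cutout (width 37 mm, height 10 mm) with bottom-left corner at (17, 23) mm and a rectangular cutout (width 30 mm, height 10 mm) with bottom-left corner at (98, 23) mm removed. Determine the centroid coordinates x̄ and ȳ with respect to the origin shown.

x̄ = 69.98 mm, ȳ = 30.17 mm

plate: A = 140 × 60 = 8400.00, centroid at (70.00, 30.00).
hole 1: A = −(37 × 10) = -370.00, centroid at (35.50, 28.00).
hole 2: A = −(30 × 10) = -300.00, centroid at (113.00, 28.00).
ΣA = 7730.00 mm², ΣAx̄ = 540965.00 mm³, ΣAȳ = 233240.00 mm³.
x̄ = 540965.00/7730.00 = 69.98 mm; ȳ = 233240.00/7730.00 = 30.17 mm.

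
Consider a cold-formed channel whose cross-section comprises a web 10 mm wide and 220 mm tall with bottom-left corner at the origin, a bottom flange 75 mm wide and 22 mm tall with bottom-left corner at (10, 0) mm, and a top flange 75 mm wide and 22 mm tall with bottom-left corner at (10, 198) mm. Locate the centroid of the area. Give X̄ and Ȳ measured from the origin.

X̄ = 30.50 mm, Ȳ = 110.00 mm

web: A = 10 × 220 = 2200.00, centroid at (5.00, 110.00).
bottom flange: A = 75 × 22 = 1650.00, centroid at (47.50, 11.00).
top flange: A = 75 × 22 = 1650.00, centroid at (47.50, 209.00).
ΣA = 5500.00 mm², ΣAX̄ = 167750.00 mm³, ΣAȲ = 605000.00 mm³.
X̄ = 167750.00/5500.00 = 30.50 mm; Ȳ = 605000.00/5500.00 = 110.00 mm.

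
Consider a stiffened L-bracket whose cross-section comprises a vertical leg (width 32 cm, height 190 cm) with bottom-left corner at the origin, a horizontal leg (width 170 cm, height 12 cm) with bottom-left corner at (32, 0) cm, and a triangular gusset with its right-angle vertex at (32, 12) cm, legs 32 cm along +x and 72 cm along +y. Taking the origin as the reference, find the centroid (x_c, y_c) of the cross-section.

vertical leg: A = 32 × 190 = 6080.00, centroid at (16.00, 95.00).
horizontal leg: A = 170 × 12 = 2040.00, centroid at (117.00, 6.00).
gusset: A = ½·32·72 = 1152.00, centroid at (42.67, 36.00).
ΣA = 9272.00 cm²
ΣAx_c = (6080.00)(16.00) + (2040.00)(117.00) + (1152.00)(42.67) = 385112.00 cm³
ΣAy_c = (6080.00)(95.00) + (2040.00)(6.00) + (1152.00)(36.00) = 631312.00 cm³
x_c = 385112.00 / 9272.00 = 41.53 cm
y_c = 631312.00 / 9272.00 = 68.09 cm

x_c = 41.53 cm, y_c = 68.09 cm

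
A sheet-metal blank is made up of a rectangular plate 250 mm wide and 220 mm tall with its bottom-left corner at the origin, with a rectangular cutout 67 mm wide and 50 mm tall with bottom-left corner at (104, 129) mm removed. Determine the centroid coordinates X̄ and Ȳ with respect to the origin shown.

plate: A = 250 × 220 = 55000.00, centroid at (125.00, 110.00).
hole: A = −(67 × 50) = -3350.00, centroid at (137.50, 154.00).
ΣA = 51650.00 mm², ΣAX̄ = 6414375.00 mm³, ΣAȲ = 5534100.00 mm³.
X̄ = 6414375.00/51650.00 = 124.19 mm; Ȳ = 5534100.00/51650.00 = 107.15 mm.

X̄ = 124.19 mm, Ȳ = 107.15 mm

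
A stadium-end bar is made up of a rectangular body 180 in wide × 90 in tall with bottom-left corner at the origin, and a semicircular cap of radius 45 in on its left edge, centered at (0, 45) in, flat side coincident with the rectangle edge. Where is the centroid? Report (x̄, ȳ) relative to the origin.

x̄ = 72.09 in, ȳ = 45.00 in

rectangular body: A = 180 × 90 = 16200.00, centroid at (90.00, 45.00).
semicircular end: A = ½π·45² = 3180.86, centroid at (-19.10, 45.00).
ΣA = 19380.86 in²
ΣAx̄ = (16200.00)(90.00) + (3180.86)(-19.10) = 1397250.00 in³
ΣAȳ = (16200.00)(45.00) + (3180.86)(45.00) = 872138.82 in³
x̄ = 1397250.00 / 19380.86 = 72.09 in
ȳ = 872138.82 / 19380.86 = 45.00 in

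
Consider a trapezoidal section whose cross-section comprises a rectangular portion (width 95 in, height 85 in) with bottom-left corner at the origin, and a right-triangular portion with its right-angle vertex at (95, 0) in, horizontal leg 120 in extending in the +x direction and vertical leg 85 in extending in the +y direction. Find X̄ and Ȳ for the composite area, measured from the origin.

X̄ = 81.37 in, Ȳ = 37.02 in

rectangular portion: A = 95 × 85 = 8075.00, centroid at (47.50, 42.50).
triangular portion: A = ½·120·85 = 5100.00, centroid at (135.00, 28.33).
ΣA = 13175.00 in²
ΣAX̄ = (8075.00)(47.50) + (5100.00)(135.00) = 1072062.50 in³
ΣAȲ = (8075.00)(42.50) + (5100.00)(28.33) = 487687.50 in³
X̄ = 1072062.50 / 13175.00 = 81.37 in
Ȳ = 487687.50 / 13175.00 = 37.02 in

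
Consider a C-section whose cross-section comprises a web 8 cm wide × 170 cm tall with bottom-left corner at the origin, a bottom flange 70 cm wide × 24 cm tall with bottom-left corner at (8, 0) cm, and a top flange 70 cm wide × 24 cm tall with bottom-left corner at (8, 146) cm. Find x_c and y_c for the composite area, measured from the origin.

web: A = 8 × 170 = 1360.00, centroid at (4.00, 85.00).
bottom flange: A = 70 × 24 = 1680.00, centroid at (43.00, 12.00).
top flange: A = 70 × 24 = 1680.00, centroid at (43.00, 158.00).
ΣA = 4720.00 cm², ΣAx_c = 149920.00 cm³, ΣAy_c = 401200.00 cm³.
x_c = 149920.00/4720.00 = 31.76 cm; y_c = 401200.00/4720.00 = 85.00 cm.

x_c = 31.76 cm, y_c = 85.00 cm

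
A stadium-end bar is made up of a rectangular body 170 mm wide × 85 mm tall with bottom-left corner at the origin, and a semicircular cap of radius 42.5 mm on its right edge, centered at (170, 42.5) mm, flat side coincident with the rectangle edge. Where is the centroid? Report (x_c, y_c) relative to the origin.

rectangular body: A = 170 × 85 = 14450.00, centroid at (85.00, 42.50).
semicircular end: A = ½π·42.5² = 2837.25, centroid at (188.04, 42.50).
ΣA = 17287.25 mm²
ΣAx_c = (14450.00)(85.00) + (2837.25)(188.04) = 1761759.73 mm³
ΣAy_c = (14450.00)(42.50) + (2837.25)(42.50) = 734708.16 mm³
x_c = 1761759.73 / 17287.25 = 101.91 mm
y_c = 734708.16 / 17287.25 = 42.50 mm

x_c = 101.91 mm, y_c = 42.50 mm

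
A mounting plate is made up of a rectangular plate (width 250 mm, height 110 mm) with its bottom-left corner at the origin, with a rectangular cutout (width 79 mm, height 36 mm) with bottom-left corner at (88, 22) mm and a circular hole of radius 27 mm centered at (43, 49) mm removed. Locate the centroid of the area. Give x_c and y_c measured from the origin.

plate: A = 250 × 110 = 27500.00, centroid at (125.00, 55.00).
hole 1: A = −(79 × 36) = -2844.00, centroid at (127.50, 40.00).
hole 2: A = −π·27² = -2290.22, centroid at (43.00, 49.00).
ΣA = 22365.78 mm², ΣAx_c = 2976410.50 mm³, ΣAy_c = 1286519.17 mm³.
x_c = 2976410.50/22365.78 = 133.08 mm; y_c = 1286519.17/22365.78 = 57.52 mm.

x_c = 133.08 mm, y_c = 57.52 mm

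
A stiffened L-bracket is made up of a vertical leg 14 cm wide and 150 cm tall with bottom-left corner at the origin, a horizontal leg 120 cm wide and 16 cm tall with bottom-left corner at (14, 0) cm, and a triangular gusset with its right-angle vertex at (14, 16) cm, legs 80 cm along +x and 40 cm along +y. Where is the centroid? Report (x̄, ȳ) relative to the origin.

x̄ = 39.47 cm, ȳ = 39.11 cm

vertical leg: A = 14 × 150 = 2100.00, centroid at (7.00, 75.00).
horizontal leg: A = 120 × 16 = 1920.00, centroid at (74.00, 8.00).
gusset: A = ½·80·40 = 1600.00, centroid at (40.67, 29.33).
ΣA = 5620.00 cm²
ΣAx̄ = (2100.00)(7.00) + (1920.00)(74.00) + (1600.00)(40.67) = 221846.67 cm³
ΣAȳ = (2100.00)(75.00) + (1920.00)(8.00) + (1600.00)(29.33) = 219793.33 cm³
x̄ = 221846.67 / 5620.00 = 39.47 cm
ȳ = 219793.33 / 5620.00 = 39.11 cm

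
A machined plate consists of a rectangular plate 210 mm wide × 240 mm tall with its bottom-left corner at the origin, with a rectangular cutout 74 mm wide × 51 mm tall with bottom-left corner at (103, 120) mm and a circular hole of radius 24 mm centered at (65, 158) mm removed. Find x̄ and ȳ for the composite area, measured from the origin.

Part | A | x̄ᵢ | ȳᵢ | A·x̄ᵢ | A·ȳᵢ
plate | 50400.00 | 105.00 | 120.00 | 5292000.00 | 6048000.00
hole 1 | -3774.00 | 140.00 | 145.50 | -528360.00 | -549117.00
hole 2 | -1809.56 | 65.00 | 158.00 | -117621.23 | -285910.06
Σ | 44816.44 |  |  | 4646018.77 | 5212972.94
x̄ = 4646018.77 / 44816.44 = 103.67 mm
ȳ = 5212972.94 / 44816.44 = 116.32 mm

x̄ = 103.67 mm, ȳ = 116.32 mm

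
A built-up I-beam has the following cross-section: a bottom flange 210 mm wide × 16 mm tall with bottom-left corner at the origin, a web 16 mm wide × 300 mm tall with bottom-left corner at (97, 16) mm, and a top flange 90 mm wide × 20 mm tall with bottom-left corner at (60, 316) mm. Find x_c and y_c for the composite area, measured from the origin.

x_c = 105.00 mm, y_c = 141.61 mm

Part | A | x̄ᵢ | ȳᵢ | A·x̄ᵢ | A·ȳᵢ
bottom flange | 3360.00 | 105.00 | 8.00 | 352800.00 | 26880.00
web | 4800.00 | 105.00 | 166.00 | 504000.00 | 796800.00
top flange | 1800.00 | 105.00 | 326.00 | 189000.00 | 586800.00
Σ | 9960.00 |  |  | 1045800.00 | 1410480.00
x_c = 1045800.00 / 9960.00 = 105.00 mm
y_c = 1410480.00 / 9960.00 = 141.61 mm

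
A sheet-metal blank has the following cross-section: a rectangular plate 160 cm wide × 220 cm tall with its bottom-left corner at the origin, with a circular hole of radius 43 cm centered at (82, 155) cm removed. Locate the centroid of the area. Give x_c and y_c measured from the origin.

plate: A = 160 × 220 = 35200.00, centroid at (80.00, 110.00).
hole: A = −π·43² = -5808.80, centroid at (82.00, 155.00).
ΣA = 29391.20 cm², ΣAx_c = 2339678.01 cm³, ΣAy_c = 2971635.25 cm³.
x_c = 2339678.01/29391.20 = 79.60 cm; y_c = 2971635.25/29391.20 = 101.11 cm.

x_c = 79.60 cm, y_c = 101.11 cm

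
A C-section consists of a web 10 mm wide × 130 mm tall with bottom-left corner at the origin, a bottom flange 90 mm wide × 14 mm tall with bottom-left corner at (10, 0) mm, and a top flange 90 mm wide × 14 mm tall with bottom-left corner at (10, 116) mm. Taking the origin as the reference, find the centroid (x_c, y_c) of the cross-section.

web: A = 10 × 130 = 1300.00, centroid at (5.00, 65.00).
bottom flange: A = 90 × 14 = 1260.00, centroid at (55.00, 7.00).
top flange: A = 90 × 14 = 1260.00, centroid at (55.00, 123.00).
ΣA = 3820.00 mm²
ΣAx_c = (1300.00)(5.00) + (1260.00)(55.00) + (1260.00)(55.00) = 145100.00 mm³
ΣAy_c = (1300.00)(65.00) + (1260.00)(7.00) + (1260.00)(123.00) = 248300.00 mm³
x_c = 145100.00 / 3820.00 = 37.98 mm
y_c = 248300.00 / 3820.00 = 65.00 mm

x_c = 37.98 mm, y_c = 65.00 mm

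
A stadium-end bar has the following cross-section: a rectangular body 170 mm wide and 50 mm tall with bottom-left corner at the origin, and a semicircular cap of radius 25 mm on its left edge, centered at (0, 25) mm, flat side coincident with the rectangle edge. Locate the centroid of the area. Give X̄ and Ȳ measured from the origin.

X̄ = 75.10 mm, Ȳ = 25.00 mm

rectangular body: A = 170 × 50 = 8500.00, centroid at (85.00, 25.00).
semicircular end: A = ½π·25² = 981.75, centroid at (-10.61, 25.00).
ΣA = 9481.75 mm²
ΣAX̄ = (8500.00)(85.00) + (981.75)(-10.61) = 712083.33 mm³
ΣAȲ = (8500.00)(25.00) + (981.75)(25.00) = 237043.69 mm³
X̄ = 712083.33 / 9481.75 = 75.10 mm
Ȳ = 237043.69 / 9481.75 = 25.00 mm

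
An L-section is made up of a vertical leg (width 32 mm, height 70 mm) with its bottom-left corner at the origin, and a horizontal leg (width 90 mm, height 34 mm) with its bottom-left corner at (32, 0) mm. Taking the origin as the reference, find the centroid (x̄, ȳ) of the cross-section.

x̄ = 51.22 mm, ȳ = 24.61 mm

Part | A | x̄ᵢ | ȳᵢ | A·x̄ᵢ | A·ȳᵢ
vertical leg | 2240.00 | 16.00 | 35.00 | 35840.00 | 78400.00
horizontal leg | 3060.00 | 77.00 | 17.00 | 235620.00 | 52020.00
Σ | 5300.00 |  |  | 271460.00 | 130420.00
x̄ = 271460.00 / 5300.00 = 51.22 mm
ȳ = 130420.00 / 5300.00 = 24.61 mm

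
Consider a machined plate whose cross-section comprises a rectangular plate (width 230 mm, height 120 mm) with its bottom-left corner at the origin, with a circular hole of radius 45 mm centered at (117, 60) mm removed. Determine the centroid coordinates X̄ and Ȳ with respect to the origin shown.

Part | A | x̄ᵢ | ȳᵢ | A·x̄ᵢ | A·ȳᵢ
plate | 27600.00 | 115.00 | 60.00 | 3174000.00 | 1656000.00
hole | -6361.73 | 117.00 | 60.00 | -744321.84 | -381703.51
Σ | 21238.27 |  |  | 2429678.16 | 1274296.49
X̄ = 2429678.16 / 21238.27 = 114.40 mm
Ȳ = 1274296.49 / 21238.27 = 60.00 mm

X̄ = 114.40 mm, Ȳ = 60.00 mm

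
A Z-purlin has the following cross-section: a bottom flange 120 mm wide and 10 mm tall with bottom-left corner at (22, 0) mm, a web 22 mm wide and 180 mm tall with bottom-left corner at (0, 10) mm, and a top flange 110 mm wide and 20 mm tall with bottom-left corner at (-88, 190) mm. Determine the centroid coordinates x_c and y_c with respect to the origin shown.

x_c = 9.42 mm, y_c = 114.40 mm

Part | A | x̄ᵢ | ȳᵢ | A·x̄ᵢ | A·ȳᵢ
bottom flange | 1200.00 | 82.00 | 5.00 | 98400.00 | 6000.00
web | 3960.00 | 11.00 | 100.00 | 43560.00 | 396000.00
top flange | 2200.00 | -33.00 | 200.00 | -72600.00 | 440000.00
Σ | 7360.00 |  |  | 69360.00 | 842000.00
x_c = 69360.00 / 7360.00 = 9.42 mm
y_c = 842000.00 / 7360.00 = 114.40 mm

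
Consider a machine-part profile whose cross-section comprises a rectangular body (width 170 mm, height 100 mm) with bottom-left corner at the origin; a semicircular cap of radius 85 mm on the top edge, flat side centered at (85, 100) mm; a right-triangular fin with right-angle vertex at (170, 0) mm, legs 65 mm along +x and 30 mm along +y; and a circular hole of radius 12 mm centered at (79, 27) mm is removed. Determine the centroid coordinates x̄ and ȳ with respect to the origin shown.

rectangular body: A = 170 × 100 = 17000.00, centroid at (85.00, 50.00).
semicircular top: A = ½π·85² = 11349.00, centroid at (85.00, 136.08).
triangular fin: A = ½·65·30 = 975.00, centroid at (191.67, 10.00).
hole: A = −π·12² = -452.39, centroid at (79.00, 27.00).
ΣA = 28871.61 mm²
ΣAx̄ = (17000.00)(85.00) + (11349.00)(85.00) + (975.00)(191.67) + (-452.39)(79.00) = 2560801.54 mm³
ΣAȳ = (17000.00)(50.00) + (11349.00)(136.08) + (975.00)(10.00) + (-452.39)(27.00) = 2391852.50 mm³
x̄ = 2560801.54 / 28871.61 = 88.70 mm
ȳ = 2391852.50 / 28871.61 = 82.84 mm

x̄ = 88.70 mm, ȳ = 82.84 mm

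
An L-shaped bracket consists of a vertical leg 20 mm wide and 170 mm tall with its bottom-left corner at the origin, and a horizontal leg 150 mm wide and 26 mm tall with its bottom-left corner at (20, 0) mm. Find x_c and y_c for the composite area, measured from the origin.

Part | A | x̄ᵢ | ȳᵢ | A·x̄ᵢ | A·ȳᵢ
vertical leg | 3400.00 | 10.00 | 85.00 | 34000.00 | 289000.00
horizontal leg | 3900.00 | 95.00 | 13.00 | 370500.00 | 50700.00
Σ | 7300.00 |  |  | 404500.00 | 339700.00
x_c = 404500.00 / 7300.00 = 55.41 mm
y_c = 339700.00 / 7300.00 = 46.53 mm

x_c = 55.41 mm, y_c = 46.53 mm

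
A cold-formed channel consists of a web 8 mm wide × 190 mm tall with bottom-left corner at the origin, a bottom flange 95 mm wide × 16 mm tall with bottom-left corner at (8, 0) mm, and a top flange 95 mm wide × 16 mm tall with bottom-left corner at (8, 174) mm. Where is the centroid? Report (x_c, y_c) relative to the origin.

web: A = 8 × 190 = 1520.00, centroid at (4.00, 95.00).
bottom flange: A = 95 × 16 = 1520.00, centroid at (55.50, 8.00).
top flange: A = 95 × 16 = 1520.00, centroid at (55.50, 182.00).
ΣA = 4560.00 mm², ΣAx_c = 174800.00 mm³, ΣAy_c = 433200.00 mm³.
x_c = 174800.00/4560.00 = 38.33 mm; y_c = 433200.00/4560.00 = 95.00 mm.

x_c = 38.33 mm, y_c = 95.00 mm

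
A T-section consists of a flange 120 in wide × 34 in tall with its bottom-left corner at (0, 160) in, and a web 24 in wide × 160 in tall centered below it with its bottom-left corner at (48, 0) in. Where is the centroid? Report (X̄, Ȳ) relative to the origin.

web: A = 24 × 160 = 3840.00, centroid at (60.00, 80.00).
flange: A = 120 × 34 = 4080.00, centroid at (60.00, 177.00).
ΣA = 7920.00 in², ΣAX̄ = 475200.00 in³, ΣAȲ = 1029360.00 in³.
X̄ = 475200.00/7920.00 = 60.00 in; Ȳ = 1029360.00/7920.00 = 129.97 in.

X̄ = 60.00 in, Ȳ = 129.97 in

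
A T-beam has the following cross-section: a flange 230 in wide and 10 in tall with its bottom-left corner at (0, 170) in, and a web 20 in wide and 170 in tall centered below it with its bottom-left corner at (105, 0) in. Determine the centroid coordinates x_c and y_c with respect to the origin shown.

Part | A | x̄ᵢ | ȳᵢ | A·x̄ᵢ | A·ȳᵢ
web | 3400.00 | 115.00 | 85.00 | 391000.00 | 289000.00
flange | 2300.00 | 115.00 | 175.00 | 264500.00 | 402500.00
Σ | 5700.00 |  |  | 655500.00 | 691500.00
x_c = 655500.00 / 5700.00 = 115.00 in
y_c = 691500.00 / 5700.00 = 121.32 in

x_c = 115.00 in, y_c = 121.32 in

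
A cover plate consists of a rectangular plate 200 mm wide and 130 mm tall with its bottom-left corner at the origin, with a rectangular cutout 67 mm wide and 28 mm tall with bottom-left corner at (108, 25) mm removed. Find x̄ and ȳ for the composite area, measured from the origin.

x̄ = 96.77 mm, ȳ = 67.02 mm

plate: A = 200 × 130 = 26000.00, centroid at (100.00, 65.00).
hole: A = −(67 × 28) = -1876.00, centroid at (141.50, 39.00).
ΣA = 24124.00 mm²
ΣAx̄ = (26000.00)(100.00) + (-1876.00)(141.50) = 2334546.00 mm³
ΣAȳ = (26000.00)(65.00) + (-1876.00)(39.00) = 1616836.00 mm³
x̄ = 2334546.00 / 24124.00 = 96.77 mm
ȳ = 1616836.00 / 24124.00 = 67.02 mm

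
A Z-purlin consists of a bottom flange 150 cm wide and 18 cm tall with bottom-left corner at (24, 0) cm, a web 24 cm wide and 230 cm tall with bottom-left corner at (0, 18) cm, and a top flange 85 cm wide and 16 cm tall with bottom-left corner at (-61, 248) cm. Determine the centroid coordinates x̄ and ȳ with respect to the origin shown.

x̄ = 32.19 cm, ȳ = 115.51 cm

Part | A | x̄ᵢ | ȳᵢ | A·x̄ᵢ | A·ȳᵢ
bottom flange | 2700.00 | 99.00 | 9.00 | 267300.00 | 24300.00
web | 5520.00 | 12.00 | 133.00 | 66240.00 | 734160.00
top flange | 1360.00 | -18.50 | 256.00 | -25160.00 | 348160.00
Σ | 9580.00 |  |  | 308380.00 | 1106620.00
x̄ = 308380.00 / 9580.00 = 32.19 cm
ȳ = 1106620.00 / 9580.00 = 115.51 cm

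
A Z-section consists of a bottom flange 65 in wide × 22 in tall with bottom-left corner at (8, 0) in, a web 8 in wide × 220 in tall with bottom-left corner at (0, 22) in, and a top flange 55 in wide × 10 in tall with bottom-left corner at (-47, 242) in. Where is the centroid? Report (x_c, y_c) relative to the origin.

Part | A | x̄ᵢ | ȳᵢ | A·x̄ᵢ | A·ȳᵢ
bottom flange | 1430.00 | 40.50 | 11.00 | 57915.00 | 15730.00
web | 1760.00 | 4.00 | 132.00 | 7040.00 | 232320.00
top flange | 550.00 | -19.50 | 247.00 | -10725.00 | 135850.00
Σ | 3740.00 |  |  | 54230.00 | 383900.00
x_c = 54230.00 / 3740.00 = 14.50 in
y_c = 383900.00 / 3740.00 = 102.65 in

x_c = 14.50 in, y_c = 102.65 in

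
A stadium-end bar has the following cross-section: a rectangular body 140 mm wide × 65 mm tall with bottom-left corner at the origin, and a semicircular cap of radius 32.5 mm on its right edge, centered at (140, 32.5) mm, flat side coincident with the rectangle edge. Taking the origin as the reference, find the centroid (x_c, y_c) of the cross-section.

rectangular body: A = 140 × 65 = 9100.00, centroid at (70.00, 32.50).
semicircular end: A = ½π·32.5² = 1659.15, centroid at (153.79, 32.50).
ΣA = 10759.15 mm², ΣAx_c = 892166.92 mm³, ΣAy_c = 349672.49 mm³.
x_c = 892166.92/10759.15 = 82.92 mm; y_c = 349672.49/10759.15 = 32.50 mm.

x_c = 82.92 mm, y_c = 32.50 mm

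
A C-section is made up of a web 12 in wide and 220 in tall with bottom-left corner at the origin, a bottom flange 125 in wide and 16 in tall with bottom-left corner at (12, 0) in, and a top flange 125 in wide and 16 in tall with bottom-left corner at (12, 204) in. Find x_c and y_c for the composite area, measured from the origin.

web: A = 12 × 220 = 2640.00, centroid at (6.00, 110.00).
bottom flange: A = 125 × 16 = 2000.00, centroid at (74.50, 8.00).
top flange: A = 125 × 16 = 2000.00, centroid at (74.50, 212.00).
ΣA = 6640.00 in²
ΣAx_c = (2640.00)(6.00) + (2000.00)(74.50) + (2000.00)(74.50) = 313840.00 in³
ΣAy_c = (2640.00)(110.00) + (2000.00)(8.00) + (2000.00)(212.00) = 730400.00 in³
x_c = 313840.00 / 6640.00 = 47.27 in
y_c = 730400.00 / 6640.00 = 110.00 in

x_c = 47.27 in, y_c = 110.00 in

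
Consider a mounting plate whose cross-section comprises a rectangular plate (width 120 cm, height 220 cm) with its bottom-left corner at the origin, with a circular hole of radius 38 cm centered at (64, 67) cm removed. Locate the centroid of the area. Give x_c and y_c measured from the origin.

x_c = 59.17 cm, y_c = 118.92 cm

Part | A | x̄ᵢ | ȳᵢ | A·x̄ᵢ | A·ȳᵢ
plate | 26400.00 | 60.00 | 110.00 | 1584000.00 | 2904000.00
hole | -4536.46 | 64.00 | 67.00 | -290333.43 | -303942.81
Σ | 21863.54 |  |  | 1293666.57 | 2600057.19
x_c = 1293666.57 / 21863.54 = 59.17 cm
y_c = 2600057.19 / 21863.54 = 118.92 cm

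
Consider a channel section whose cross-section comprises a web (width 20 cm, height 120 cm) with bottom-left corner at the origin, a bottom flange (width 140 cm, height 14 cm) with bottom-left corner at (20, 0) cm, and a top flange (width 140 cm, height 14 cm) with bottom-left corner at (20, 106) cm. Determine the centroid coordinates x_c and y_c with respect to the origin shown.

web: A = 20 × 120 = 2400.00, centroid at (10.00, 60.00).
bottom flange: A = 140 × 14 = 1960.00, centroid at (90.00, 7.00).
top flange: A = 140 × 14 = 1960.00, centroid at (90.00, 113.00).
ΣA = 6320.00 cm²
ΣAx_c = (2400.00)(10.00) + (1960.00)(90.00) + (1960.00)(90.00) = 376800.00 cm³
ΣAy_c = (2400.00)(60.00) + (1960.00)(7.00) + (1960.00)(113.00) = 379200.00 cm³
x_c = 376800.00 / 6320.00 = 59.62 cm
y_c = 379200.00 / 6320.00 = 60.00 cm

x_c = 59.62 cm, y_c = 60.00 cm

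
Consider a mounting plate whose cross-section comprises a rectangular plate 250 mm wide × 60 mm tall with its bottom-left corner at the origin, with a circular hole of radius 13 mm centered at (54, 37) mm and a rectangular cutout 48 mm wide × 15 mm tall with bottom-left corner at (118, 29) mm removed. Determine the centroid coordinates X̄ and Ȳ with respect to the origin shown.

X̄ = 126.85 mm, Ȳ = 29.39 mm

plate: A = 250 × 60 = 15000.00, centroid at (125.00, 30.00).
hole 1: A = −π·13² = -530.93, centroid at (54.00, 37.00).
hole 2: A = −(48 × 15) = -720.00, centroid at (142.00, 36.50).
ΣA = 13749.07 mm²
ΣAX̄ = (15000.00)(125.00) + (-530.93)(54.00) + (-720.00)(142.00) = 1744089.83 mm³
ΣAȲ = (15000.00)(30.00) + (-530.93)(37.00) + (-720.00)(36.50) = 404075.62 mm³
X̄ = 1744089.83 / 13749.07 = 126.85 mm
Ȳ = 404075.62 / 13749.07 = 29.39 mm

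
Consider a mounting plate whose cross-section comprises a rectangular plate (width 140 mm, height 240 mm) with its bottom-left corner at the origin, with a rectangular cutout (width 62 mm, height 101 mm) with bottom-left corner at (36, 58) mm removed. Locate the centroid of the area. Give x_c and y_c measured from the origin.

plate: A = 140 × 240 = 33600.00, centroid at (70.00, 120.00).
hole: A = −(62 × 101) = -6262.00, centroid at (67.00, 108.50).
ΣA = 27338.00 mm², ΣAx_c = 1932446.00 mm³, ΣAy_c = 3352573.00 mm³.
x_c = 1932446.00/27338.00 = 70.69 mm; y_c = 3352573.00/27338.00 = 122.63 mm.

x_c = 70.69 mm, y_c = 122.63 mm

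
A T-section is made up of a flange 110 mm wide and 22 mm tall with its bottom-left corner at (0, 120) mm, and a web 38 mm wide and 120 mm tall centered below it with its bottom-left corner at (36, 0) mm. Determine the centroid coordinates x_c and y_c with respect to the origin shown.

x_c = 55.00 mm, y_c = 84.62 mm

Part | A | x̄ᵢ | ȳᵢ | A·x̄ᵢ | A·ȳᵢ
web | 4560.00 | 55.00 | 60.00 | 250800.00 | 273600.00
flange | 2420.00 | 55.00 | 131.00 | 133100.00 | 317020.00
Σ | 6980.00 |  |  | 383900.00 | 590620.00
x_c = 383900.00 / 6980.00 = 55.00 mm
y_c = 590620.00 / 6980.00 = 84.62 mm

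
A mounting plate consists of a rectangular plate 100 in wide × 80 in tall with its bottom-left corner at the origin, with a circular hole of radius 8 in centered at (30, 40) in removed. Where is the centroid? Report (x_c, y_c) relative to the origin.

x_c = 50.52 in, y_c = 40.00 in

plate: A = 100 × 80 = 8000.00, centroid at (50.00, 40.00).
hole: A = −π·8² = -201.06, centroid at (30.00, 40.00).
ΣA = 7798.94 in², ΣAx_c = 393968.14 in³, ΣAy_c = 311957.52 in³.
x_c = 393968.14/7798.94 = 50.52 in; y_c = 311957.52/7798.94 = 40.00 in.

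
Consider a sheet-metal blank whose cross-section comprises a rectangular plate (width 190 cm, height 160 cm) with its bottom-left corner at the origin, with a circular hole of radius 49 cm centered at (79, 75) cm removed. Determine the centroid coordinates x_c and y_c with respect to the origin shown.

plate: A = 190 × 160 = 30400.00, centroid at (95.00, 80.00).
hole: A = −π·49² = -7542.96, centroid at (79.00, 75.00).
ΣA = 22857.04 cm²
ΣAx_c = (30400.00)(95.00) + (-7542.96)(79.00) = 2292105.85 cm³
ΣAy_c = (30400.00)(80.00) + (-7542.96)(75.00) = 1866277.70 cm³
x_c = 2292105.85 / 22857.04 = 100.28 cm
y_c = 1866277.70 / 22857.04 = 81.65 cm

x_c = 100.28 cm, y_c = 81.65 cm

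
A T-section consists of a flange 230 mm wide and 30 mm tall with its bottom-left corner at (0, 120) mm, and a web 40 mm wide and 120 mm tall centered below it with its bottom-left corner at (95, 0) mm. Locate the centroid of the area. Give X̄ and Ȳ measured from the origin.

X̄ = 115.00 mm, Ȳ = 104.23 mm

Part | A | x̄ᵢ | ȳᵢ | A·x̄ᵢ | A·ȳᵢ
web | 4800.00 | 115.00 | 60.00 | 552000.00 | 288000.00
flange | 6900.00 | 115.00 | 135.00 | 793500.00 | 931500.00
Σ | 11700.00 |  |  | 1345500.00 | 1219500.00
X̄ = 1345500.00 / 11700.00 = 115.00 mm
Ȳ = 1219500.00 / 11700.00 = 104.23 mm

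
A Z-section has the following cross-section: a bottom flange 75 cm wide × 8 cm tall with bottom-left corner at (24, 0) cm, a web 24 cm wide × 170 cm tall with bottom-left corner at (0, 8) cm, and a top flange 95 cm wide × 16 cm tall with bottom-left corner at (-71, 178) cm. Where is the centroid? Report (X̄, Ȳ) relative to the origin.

bottom flange: A = 75 × 8 = 600.00, centroid at (61.50, 4.00).
web: A = 24 × 170 = 4080.00, centroid at (12.00, 93.00).
top flange: A = 95 × 16 = 1520.00, centroid at (-23.50, 186.00).
ΣA = 6200.00 cm², ΣAX̄ = 50140.00 cm³, ΣAȲ = 664560.00 cm³.
X̄ = 50140.00/6200.00 = 8.09 cm; Ȳ = 664560.00/6200.00 = 107.19 cm.

X̄ = 8.09 cm, Ȳ = 107.19 cm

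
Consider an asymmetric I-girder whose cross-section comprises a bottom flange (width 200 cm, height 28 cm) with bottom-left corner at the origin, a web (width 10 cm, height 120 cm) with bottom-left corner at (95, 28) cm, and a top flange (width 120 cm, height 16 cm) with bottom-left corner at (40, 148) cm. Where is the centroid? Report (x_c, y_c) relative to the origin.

x_c = 100.00 cm, y_c = 55.45 cm

bottom flange: A = 200 × 28 = 5600.00, centroid at (100.00, 14.00).
web: A = 10 × 120 = 1200.00, centroid at (100.00, 88.00).
top flange: A = 120 × 16 = 1920.00, centroid at (100.00, 156.00).
ΣA = 8720.00 cm², ΣAx_c = 872000.00 cm³, ΣAy_c = 483520.00 cm³.
x_c = 872000.00/8720.00 = 100.00 cm; y_c = 483520.00/8720.00 = 55.45 cm.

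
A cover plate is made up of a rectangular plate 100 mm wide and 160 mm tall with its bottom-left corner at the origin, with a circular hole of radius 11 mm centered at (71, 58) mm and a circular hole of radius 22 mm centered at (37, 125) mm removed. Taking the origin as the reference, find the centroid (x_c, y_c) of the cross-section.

plate: A = 100 × 160 = 16000.00, centroid at (50.00, 80.00).
hole 1: A = −π·11² = -380.13, centroid at (71.00, 58.00).
hole 2: A = −π·22² = -1520.53, centroid at (37.00, 125.00).
ΣA = 14099.34 mm²
ΣAx_c = (16000.00)(50.00) + (-380.13)(71.00) + (-1520.53)(37.00) = 716750.94 mm³
ΣAy_c = (16000.00)(80.00) + (-380.13)(58.00) + (-1520.53)(125.00) = 1067885.95 mm³
x_c = 716750.94 / 14099.34 = 50.84 mm
y_c = 1067885.95 / 14099.34 = 75.74 mm

x_c = 50.84 mm, y_c = 75.74 mm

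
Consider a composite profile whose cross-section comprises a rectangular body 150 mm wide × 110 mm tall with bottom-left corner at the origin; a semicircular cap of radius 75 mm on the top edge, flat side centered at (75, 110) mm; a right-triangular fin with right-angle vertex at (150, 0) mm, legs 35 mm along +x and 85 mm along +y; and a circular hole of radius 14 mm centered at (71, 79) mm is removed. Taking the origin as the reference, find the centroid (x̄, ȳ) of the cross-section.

rectangular body: A = 150 × 110 = 16500.00, centroid at (75.00, 55.00).
semicircular top: A = ½π·75² = 8835.73, centroid at (75.00, 141.83).
triangular fin: A = ½·35·85 = 1487.50, centroid at (161.67, 28.33).
hole: A = −π·14² = -615.75, centroid at (71.00, 79.00).
ΣA = 26207.48 mm², ΣAx̄ = 2096940.46 mm³, ΣAȳ = 2154181.64 mm³.
x̄ = 2096940.46/26207.48 = 80.01 mm; ȳ = 2154181.64/26207.48 = 82.20 mm.

x̄ = 80.01 mm, ȳ = 82.20 mm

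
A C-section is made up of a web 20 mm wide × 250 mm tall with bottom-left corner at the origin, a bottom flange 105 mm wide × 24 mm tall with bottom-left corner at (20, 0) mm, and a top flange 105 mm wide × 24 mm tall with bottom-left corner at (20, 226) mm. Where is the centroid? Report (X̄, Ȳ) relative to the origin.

X̄ = 41.37 mm, Ȳ = 125.00 mm

web: A = 20 × 250 = 5000.00, centroid at (10.00, 125.00).
bottom flange: A = 105 × 24 = 2520.00, centroid at (72.50, 12.00).
top flange: A = 105 × 24 = 2520.00, centroid at (72.50, 238.00).
ΣA = 10040.00 mm²
ΣAX̄ = (5000.00)(10.00) + (2520.00)(72.50) + (2520.00)(72.50) = 415400.00 mm³
ΣAȲ = (5000.00)(125.00) + (2520.00)(12.00) + (2520.00)(238.00) = 1255000.00 mm³
X̄ = 415400.00 / 10040.00 = 41.37 mm
Ȳ = 1255000.00 / 10040.00 = 125.00 mm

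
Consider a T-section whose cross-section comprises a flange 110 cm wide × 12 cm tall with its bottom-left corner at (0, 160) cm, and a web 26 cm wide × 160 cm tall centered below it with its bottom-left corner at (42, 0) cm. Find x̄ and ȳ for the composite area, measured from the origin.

x̄ = 55.00 cm, ȳ = 100.72 cm

Part | A | x̄ᵢ | ȳᵢ | A·x̄ᵢ | A·ȳᵢ
web | 4160.00 | 55.00 | 80.00 | 228800.00 | 332800.00
flange | 1320.00 | 55.00 | 166.00 | 72600.00 | 219120.00
Σ | 5480.00 |  |  | 301400.00 | 551920.00
x̄ = 301400.00 / 5480.00 = 55.00 cm
ȳ = 551920.00 / 5480.00 = 100.72 cm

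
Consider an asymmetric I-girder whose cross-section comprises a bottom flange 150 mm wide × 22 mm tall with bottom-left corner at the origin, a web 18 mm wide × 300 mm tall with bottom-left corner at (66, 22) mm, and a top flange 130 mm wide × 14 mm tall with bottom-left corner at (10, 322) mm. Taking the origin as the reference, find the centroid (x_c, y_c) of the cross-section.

x_c = 75.00 mm, y_c = 148.66 mm

bottom flange: A = 150 × 22 = 3300.00, centroid at (75.00, 11.00).
web: A = 18 × 300 = 5400.00, centroid at (75.00, 172.00).
top flange: A = 130 × 14 = 1820.00, centroid at (75.00, 329.00).
ΣA = 10520.00 mm², ΣAx_c = 789000.00 mm³, ΣAy_c = 1563880.00 mm³.
x_c = 789000.00/10520.00 = 75.00 mm; y_c = 1563880.00/10520.00 = 148.66 mm.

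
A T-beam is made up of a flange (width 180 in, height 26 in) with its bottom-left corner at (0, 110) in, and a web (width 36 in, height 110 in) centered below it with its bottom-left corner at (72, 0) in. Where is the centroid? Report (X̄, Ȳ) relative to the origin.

web: A = 36 × 110 = 3960.00, centroid at (90.00, 55.00).
flange: A = 180 × 26 = 4680.00, centroid at (90.00, 123.00).
ΣA = 8640.00 in²
ΣAX̄ = (3960.00)(90.00) + (4680.00)(90.00) = 777600.00 in³
ΣAȲ = (3960.00)(55.00) + (4680.00)(123.00) = 793440.00 in³
X̄ = 777600.00 / 8640.00 = 90.00 in
Ȳ = 793440.00 / 8640.00 = 91.83 in

X̄ = 90.00 in, Ȳ = 91.83 in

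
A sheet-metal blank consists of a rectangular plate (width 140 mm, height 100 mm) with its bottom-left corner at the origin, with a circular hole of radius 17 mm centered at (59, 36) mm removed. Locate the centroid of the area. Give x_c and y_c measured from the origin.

x_c = 70.76 mm, y_c = 50.97 mm

Part | A | x̄ᵢ | ȳᵢ | A·x̄ᵢ | A·ȳᵢ
plate | 14000.00 | 70.00 | 50.00 | 980000.00 | 700000.00
hole | -907.92 | 59.00 | 36.00 | -53567.30 | -32685.13
Σ | 13092.08 |  |  | 926432.70 | 667314.87
x_c = 926432.70 / 13092.08 = 70.76 mm
y_c = 667314.87 / 13092.08 = 50.97 mm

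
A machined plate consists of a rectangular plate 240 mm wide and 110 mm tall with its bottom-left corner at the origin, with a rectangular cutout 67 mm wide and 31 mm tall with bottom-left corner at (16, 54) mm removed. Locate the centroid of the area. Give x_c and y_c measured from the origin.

x_c = 126.02 mm, y_c = 53.76 mm

plate: A = 240 × 110 = 26400.00, centroid at (120.00, 55.00).
hole: A = −(67 × 31) = -2077.00, centroid at (49.50, 69.50).
ΣA = 24323.00 mm²
ΣAx_c = (26400.00)(120.00) + (-2077.00)(49.50) = 3065188.50 mm³
ΣAy_c = (26400.00)(55.00) + (-2077.00)(69.50) = 1307648.50 mm³
x_c = 3065188.50 / 24323.00 = 126.02 mm
y_c = 1307648.50 / 24323.00 = 53.76 mm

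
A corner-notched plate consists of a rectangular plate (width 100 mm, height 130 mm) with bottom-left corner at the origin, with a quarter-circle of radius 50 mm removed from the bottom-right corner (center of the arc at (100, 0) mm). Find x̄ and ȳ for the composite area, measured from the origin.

plate: A = 100 × 130 = 13000.00, centroid at (50.00, 65.00).
removed quarter-circle: A = −¼π·50² = -1963.50, centroid at (78.78, 21.22).
ΣA = 11036.50 mm²
ΣAx̄ = (13000.00)(50.00) + (-1963.50)(78.78) = 495317.13 mm³
ΣAȳ = (13000.00)(65.00) + (-1963.50)(21.22) = 803333.33 mm³
x̄ = 495317.13 / 11036.50 = 44.88 mm
ȳ = 803333.33 / 11036.50 = 72.79 mm

x̄ = 44.88 mm, ȳ = 72.79 mm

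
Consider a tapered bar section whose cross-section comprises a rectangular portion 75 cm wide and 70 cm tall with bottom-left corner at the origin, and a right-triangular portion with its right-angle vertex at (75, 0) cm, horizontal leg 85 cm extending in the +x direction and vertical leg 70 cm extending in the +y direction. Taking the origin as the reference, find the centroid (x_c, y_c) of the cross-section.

x_c = 61.31 cm, y_c = 30.78 cm

Part | A | x̄ᵢ | ȳᵢ | A·x̄ᵢ | A·ȳᵢ
rectangular portion | 5250.00 | 37.50 | 35.00 | 196875.00 | 183750.00
triangular portion | 2975.00 | 103.33 | 23.33 | 307416.67 | 69416.67
Σ | 8225.00 |  |  | 504291.67 | 253166.67
x_c = 504291.67 / 8225.00 = 61.31 cm
y_c = 253166.67 / 8225.00 = 30.78 cm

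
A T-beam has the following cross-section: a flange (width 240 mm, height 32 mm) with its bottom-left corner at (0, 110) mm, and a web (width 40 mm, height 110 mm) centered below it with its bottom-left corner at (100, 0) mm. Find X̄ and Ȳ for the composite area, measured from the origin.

web: A = 40 × 110 = 4400.00, centroid at (120.00, 55.00).
flange: A = 240 × 32 = 7680.00, centroid at (120.00, 126.00).
ΣA = 12080.00 mm²
ΣAX̄ = (4400.00)(120.00) + (7680.00)(120.00) = 1449600.00 mm³
ΣAȲ = (4400.00)(55.00) + (7680.00)(126.00) = 1209680.00 mm³
X̄ = 1449600.00 / 12080.00 = 120.00 mm
Ȳ = 1209680.00 / 12080.00 = 100.14 mm

X̄ = 120.00 mm, Ȳ = 100.14 mm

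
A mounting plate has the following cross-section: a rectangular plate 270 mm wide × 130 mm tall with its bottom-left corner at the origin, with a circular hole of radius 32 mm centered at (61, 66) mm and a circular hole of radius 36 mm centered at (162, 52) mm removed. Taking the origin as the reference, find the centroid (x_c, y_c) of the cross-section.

x_c = 139.61 mm, y_c = 66.79 mm

plate: A = 270 × 130 = 35100.00, centroid at (135.00, 65.00).
hole 1: A = −π·32² = -3216.99, centroid at (61.00, 66.00).
hole 2: A = −π·36² = -4071.50, centroid at (162.00, 52.00).
ΣA = 27811.51 mm²
ΣAx_c = (35100.00)(135.00) + (-3216.99)(61.00) + (-4071.50)(162.00) = 3882679.90 mm³
ΣAy_c = (35100.00)(65.00) + (-3216.99)(66.00) + (-4071.50)(52.00) = 1857460.39 mm³
x_c = 3882679.90 / 27811.51 = 139.61 mm
y_c = 1857460.39 / 27811.51 = 66.79 mm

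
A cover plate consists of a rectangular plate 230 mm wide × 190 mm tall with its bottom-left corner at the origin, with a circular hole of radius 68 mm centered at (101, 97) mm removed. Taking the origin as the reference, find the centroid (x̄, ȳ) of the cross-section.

plate: A = 230 × 190 = 43700.00, centroid at (115.00, 95.00).
hole: A = −π·68² = -14526.72, centroid at (101.00, 97.00).
ΣA = 29173.28 mm²
ΣAx̄ = (43700.00)(115.00) + (-14526.72)(101.00) = 3558300.83 mm³
ΣAȳ = (43700.00)(95.00) + (-14526.72)(97.00) = 2742407.73 mm³
x̄ = 3558300.83 / 29173.28 = 121.97 mm
ȳ = 2742407.73 / 29173.28 = 94.00 mm

x̄ = 121.97 mm, ȳ = 94.00 mm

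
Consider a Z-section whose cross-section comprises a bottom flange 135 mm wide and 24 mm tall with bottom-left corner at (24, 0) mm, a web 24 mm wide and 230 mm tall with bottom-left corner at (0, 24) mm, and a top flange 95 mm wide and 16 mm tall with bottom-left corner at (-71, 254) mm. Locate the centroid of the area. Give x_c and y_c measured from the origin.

x_c = 31.81 mm, y_c = 117.16 mm

bottom flange: A = 135 × 24 = 3240.00, centroid at (91.50, 12.00).
web: A = 24 × 230 = 5520.00, centroid at (12.00, 139.00).
top flange: A = 95 × 16 = 1520.00, centroid at (-23.50, 262.00).
ΣA = 10280.00 mm², ΣAx_c = 326980.00 mm³, ΣAy_c = 1204400.00 mm³.
x_c = 326980.00/10280.00 = 31.81 mm; y_c = 1204400.00/10280.00 = 117.16 mm.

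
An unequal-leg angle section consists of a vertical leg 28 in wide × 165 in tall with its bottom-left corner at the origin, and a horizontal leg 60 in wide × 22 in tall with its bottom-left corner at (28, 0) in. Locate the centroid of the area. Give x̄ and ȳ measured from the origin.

x̄ = 23.78 in, ȳ = 66.61 in

vertical leg: A = 28 × 165 = 4620.00, centroid at (14.00, 82.50).
horizontal leg: A = 60 × 22 = 1320.00, centroid at (58.00, 11.00).
ΣA = 5940.00 in², ΣAx̄ = 141240.00 in³, ΣAȳ = 395670.00 in³.
x̄ = 141240.00/5940.00 = 23.78 in; ȳ = 395670.00/5940.00 = 66.61 in.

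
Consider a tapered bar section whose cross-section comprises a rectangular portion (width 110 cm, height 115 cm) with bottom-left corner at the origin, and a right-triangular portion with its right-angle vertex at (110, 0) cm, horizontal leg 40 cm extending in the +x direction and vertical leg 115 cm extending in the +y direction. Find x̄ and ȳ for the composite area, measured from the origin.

x̄ = 65.51 cm, ȳ = 54.55 cm

rectangular portion: A = 110 × 115 = 12650.00, centroid at (55.00, 57.50).
triangular portion: A = ½·40·115 = 2300.00, centroid at (123.33, 38.33).
ΣA = 14950.00 cm²
ΣAx̄ = (12650.00)(55.00) + (2300.00)(123.33) = 979416.67 cm³
ΣAȳ = (12650.00)(57.50) + (2300.00)(38.33) = 815541.67 cm³
x̄ = 979416.67 / 14950.00 = 65.51 cm
ȳ = 815541.67 / 14950.00 = 54.55 cm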